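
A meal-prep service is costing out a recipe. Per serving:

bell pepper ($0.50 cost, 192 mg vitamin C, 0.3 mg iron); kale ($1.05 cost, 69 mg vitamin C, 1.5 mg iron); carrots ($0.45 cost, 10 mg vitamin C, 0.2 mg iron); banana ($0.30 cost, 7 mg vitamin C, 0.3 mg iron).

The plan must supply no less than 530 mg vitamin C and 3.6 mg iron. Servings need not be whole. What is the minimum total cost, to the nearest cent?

A basic optimal solution has at most two foods positive. Try each food alone and each pair with both targets met exactly.
bell pepper only: max(530/192, 3.6/0.3) = 12 servings → $6.00.
kale only: max(530/69, 3.6/1.5) = 7.681 servings → $8.07.
carrots only: max(530/10, 3.6/0.2) = 53 servings → $23.85.
banana only: max(530/7, 3.6/0.3) = 75.71 servings → $22.71.
bell pepper + kale with both tight: 2.045 servings and 1.991 servings → $3.11.
bell pepper + carrots with both tight: 1.977 servings and 15.03 servings → $7.75.
bell pepper + banana with both tight: 2.411 servings and 9.589 servings → $4.08.
kale + carrots: the both-tight solution has a negative serving — not a feasible corner.
kale + banana: the both-tight solution has a negative serving — not a feasible corner.
carrots + banana: the both-tight solution has a negative serving — not a feasible corner.
So the least-cost plan costs $3.11.

$3.11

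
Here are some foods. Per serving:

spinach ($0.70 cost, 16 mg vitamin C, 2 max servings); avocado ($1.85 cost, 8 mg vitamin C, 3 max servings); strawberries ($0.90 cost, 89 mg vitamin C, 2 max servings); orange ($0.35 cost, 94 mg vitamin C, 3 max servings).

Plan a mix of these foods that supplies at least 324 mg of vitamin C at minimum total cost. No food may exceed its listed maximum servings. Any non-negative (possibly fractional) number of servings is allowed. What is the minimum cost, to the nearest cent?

$1.47

Cost per mg of vitamin C: orange $0.0037, strawberries $0.0101, spinach $0.0437, avocado $0.2313.
Take 3 servings of orange: +282.0 mg vitamin C for $1.05 (total $1.05, still need 42.0 mg).
Take 0.4719 servings of strawberries: +42.0 mg vitamin C for $0.42 (total $1.47, still need 0.0 mg).
Greedy by cheapest-per-mg is optimal for a single linear constraint, so the minimum cost is $1.47.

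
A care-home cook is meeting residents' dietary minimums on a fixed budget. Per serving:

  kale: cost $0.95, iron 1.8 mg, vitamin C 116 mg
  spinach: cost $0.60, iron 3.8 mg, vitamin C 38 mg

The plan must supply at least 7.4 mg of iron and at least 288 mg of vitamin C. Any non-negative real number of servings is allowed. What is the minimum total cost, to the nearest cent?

This is a tiny linear program; its minimum lies at a vertex of the feasible set. List the vertices and price them.
kale only: max(7.4/1.8, 288/116) = 4.111 servings → $3.91.
spinach only: max(7.4/3.8, 288/38) = 7.579 servings → $4.55.
kale + spinach with both tight: 2.184 servings and 0.913 servings → $2.62.
The minimum over all feasible corners is $2.62.

$2.62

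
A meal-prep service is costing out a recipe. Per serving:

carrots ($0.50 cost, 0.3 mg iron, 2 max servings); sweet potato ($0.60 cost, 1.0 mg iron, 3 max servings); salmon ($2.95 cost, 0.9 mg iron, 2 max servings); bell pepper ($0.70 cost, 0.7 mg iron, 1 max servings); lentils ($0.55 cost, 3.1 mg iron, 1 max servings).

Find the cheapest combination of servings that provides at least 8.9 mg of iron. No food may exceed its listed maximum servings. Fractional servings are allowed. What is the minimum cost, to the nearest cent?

$8.97

Cost per mg of iron: lentils $0.1774, sweet potato $0.6000, bell pepper $1.0000, carrots $1.6667, salmon $3.2778.
Take 1 serving of lentils: +3.1 mg iron for $0.55 (total $0.55, still need 5.8 mg).
Take 3 servings of sweet potato: +3.0 mg iron for $1.80 (total $2.35, still need 2.8 mg).
Take 1 serving of bell pepper: +0.7 mg iron for $0.70 (total $3.05, still need 2.1 mg).
Take 2 servings of carrots: +0.6 mg iron for $1.00 (total $4.05, still need 1.5 mg).
Take 1.667 servings of salmon: +1.5 mg iron for $4.92 (total $8.97, still need 0.0 mg).
Filling from the cheapest source first is optimal under one linear minimum: $8.97.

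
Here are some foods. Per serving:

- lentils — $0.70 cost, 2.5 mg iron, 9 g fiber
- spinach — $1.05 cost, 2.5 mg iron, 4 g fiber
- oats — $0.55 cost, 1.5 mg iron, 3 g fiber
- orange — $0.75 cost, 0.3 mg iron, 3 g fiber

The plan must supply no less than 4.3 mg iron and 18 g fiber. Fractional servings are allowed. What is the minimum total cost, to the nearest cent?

An LP optimum is at a vertex; with two nutrient constraints at most two foods are used. Check each candidate.
lentils only: max(4.3/2.5, 18/9) = 2 servings → $1.40.
spinach only: max(4.3/2.5, 18/4) = 4.5 servings → $4.72.
oats only: max(4.3/1.5, 18/3) = 6 servings → $3.30.
orange only: max(4.3/0.3, 18/3) = 14.33 servings → $10.75.
lentils + spinach: the both-tight solution has a negative serving — not a feasible corner.
lentils + oats: the both-tight solution has a negative serving — not a feasible corner.
lentils + orange with both tight: 1.562 servings and 1.312 servings → $2.08.
spinach + oats with both targets exact would need a negative amount; discard.
spinach + orange with both tight: 1.19 servings and 4.413 servings → $4.56.
oats + orange with both tight: 2.083 servings and 3.917 servings → $4.08.
So the least-cost plan costs $1.40.

$1.40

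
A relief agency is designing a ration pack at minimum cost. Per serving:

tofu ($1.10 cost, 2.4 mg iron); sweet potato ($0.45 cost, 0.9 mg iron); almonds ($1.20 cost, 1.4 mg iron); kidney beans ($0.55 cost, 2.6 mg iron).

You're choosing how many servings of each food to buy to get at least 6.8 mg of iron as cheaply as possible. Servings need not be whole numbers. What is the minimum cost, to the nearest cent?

Cost per mg of iron: kidney beans $0.2115, tofu $0.4583, sweet potato $0.5000, almonds $0.8571.
With no serving limits, use only kidney beans: 6.8 mg / 2.6 mg = 2.615 servings × $0.55 = $1.44.

$1.44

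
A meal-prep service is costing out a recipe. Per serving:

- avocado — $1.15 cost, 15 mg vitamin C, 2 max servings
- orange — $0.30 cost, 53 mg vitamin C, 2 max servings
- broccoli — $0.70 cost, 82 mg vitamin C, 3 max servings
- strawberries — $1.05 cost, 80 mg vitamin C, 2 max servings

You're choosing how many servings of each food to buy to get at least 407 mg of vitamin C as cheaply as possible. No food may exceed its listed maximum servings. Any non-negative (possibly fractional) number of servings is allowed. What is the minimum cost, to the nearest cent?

$3.42

Cost per mg of vitamin C: orange $0.0057, broccoli $0.0085, strawberries $0.0131, avocado $0.0767.
Take 2 servings of orange: +106.0 mg vitamin C for $0.60 (total $0.60, still need 301.0 mg).
Take 3 servings of broccoli: +246.0 mg vitamin C for $2.10 (total $2.70, still need 55.0 mg).
Take 0.6875 servings of strawberries: +55.0 mg vitamin C for $0.72 (total $3.42, still need 0.0 mg).
Greedy by cheapest-per-mg is optimal for a single linear constraint, so the minimum cost is $3.42.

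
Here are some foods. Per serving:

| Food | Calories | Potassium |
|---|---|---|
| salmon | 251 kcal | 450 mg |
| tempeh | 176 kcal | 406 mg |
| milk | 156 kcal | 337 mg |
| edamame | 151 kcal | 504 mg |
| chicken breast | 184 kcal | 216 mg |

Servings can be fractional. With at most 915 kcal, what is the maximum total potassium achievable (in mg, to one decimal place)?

Potassium per kcal: edamame 3.338, tempeh 2.307, milk 2.16, salmon 1.793, chicken breast 1.174.
With no serving limits, spend the whole calories allowance on edamame: 915 kcal / 151 kcal × 504 mg = 3054.0 mg.

3054.0 mg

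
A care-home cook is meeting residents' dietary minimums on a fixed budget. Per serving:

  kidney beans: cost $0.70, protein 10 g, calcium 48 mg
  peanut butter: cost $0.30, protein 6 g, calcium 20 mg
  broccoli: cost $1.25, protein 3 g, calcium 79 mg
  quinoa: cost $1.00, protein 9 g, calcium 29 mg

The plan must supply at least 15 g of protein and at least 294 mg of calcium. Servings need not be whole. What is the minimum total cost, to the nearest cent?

$4.29

With two linear requirements the optimum uses one or two foods; enumerate the corners.
kidney beans only: max(15/10, 294/48) = 6.125 servings → $4.29.
peanut butter only: max(15/6, 294/20) = 14.7 servings → $4.41.
broccoli only: max(15/3, 294/79) = 5 servings → $6.25.
quinoa only: max(15/9, 294/29) = 10.14 servings → $10.14.
kidney beans + peanut butter: the both-tight solution has a negative serving — not a feasible corner.
kidney beans + broccoli with both tight: 0.469 servings and 3.437 servings → $4.62.
kidney beans + quinoa: intersection lies outside the first quadrant.
peanut butter + broccoli with both tight: 0.7319 servings and 3.536 servings → $4.64.
peanut butter + quinoa: intersection lies outside the first quadrant.
broccoli + quinoa with both tight: 3.543 servings and 0.4856 servings → $4.91.
Cheapest feasible corner: $4.29.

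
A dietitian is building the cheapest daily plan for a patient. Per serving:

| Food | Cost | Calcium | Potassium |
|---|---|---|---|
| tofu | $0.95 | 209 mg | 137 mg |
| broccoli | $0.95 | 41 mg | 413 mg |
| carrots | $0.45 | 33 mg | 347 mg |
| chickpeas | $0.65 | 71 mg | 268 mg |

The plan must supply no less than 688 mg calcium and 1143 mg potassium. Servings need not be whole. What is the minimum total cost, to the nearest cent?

$3.77

At the optimum either one food covers both requirements or two foods hit both targets exactly; no other combination can be cheaper.
tofu only: max(688/209, 1143/137) = 8.343 servings → $7.93.
broccoli only: max(688/41, 1143/413) = 16.78 servings → $15.94.
carrots only: max(688/33, 1143/347) = 20.85 servings → $9.38.
chickpeas only: max(688/71, 1143/268) = 9.69 servings → $6.30.
tofu + broccoli with both tight: 2.94 servings and 1.792 servings → $4.50.
tofu + carrots with both tight: 2.956 servings and 2.127 servings → $3.77.
tofu + chickpeas with both tight: 2.23 servings and 3.125 servings → $4.15.
broccoli + carrots with both targets exact would need a negative amount; discard.
broccoli + chickpeas with both targets exact would need a negative amount; discard.
carrots + chickpeas: intersection lies outside the first quadrant.
So the least-cost plan costs $3.77.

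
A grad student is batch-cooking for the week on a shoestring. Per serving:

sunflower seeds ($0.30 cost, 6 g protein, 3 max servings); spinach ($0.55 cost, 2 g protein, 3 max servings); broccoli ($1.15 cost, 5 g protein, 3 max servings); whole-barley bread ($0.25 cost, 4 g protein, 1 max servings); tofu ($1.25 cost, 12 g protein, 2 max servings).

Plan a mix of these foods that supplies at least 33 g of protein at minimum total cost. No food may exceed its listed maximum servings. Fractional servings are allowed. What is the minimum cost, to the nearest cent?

$2.30

Cost per g of protein: sunflower seeds $0.0500, whole-barley bread $0.0625, tofu $0.1042, broccoli $0.2300, spinach $0.2750.
Take 3 servings of sunflower seeds: +18.0 g protein for $0.90 (total $0.90, still need 15.0 g).
Take 1 serving of whole-barley bread: +4.0 g protein for $0.25 (total $1.15, still need 11.0 g).
Take 0.9167 servings of tofu: +11.0 g protein for $1.15 (total $2.30, still need 0.0 g).
Greedy by cheapest-per-g is optimal for a single linear constraint, so the minimum cost is $2.30.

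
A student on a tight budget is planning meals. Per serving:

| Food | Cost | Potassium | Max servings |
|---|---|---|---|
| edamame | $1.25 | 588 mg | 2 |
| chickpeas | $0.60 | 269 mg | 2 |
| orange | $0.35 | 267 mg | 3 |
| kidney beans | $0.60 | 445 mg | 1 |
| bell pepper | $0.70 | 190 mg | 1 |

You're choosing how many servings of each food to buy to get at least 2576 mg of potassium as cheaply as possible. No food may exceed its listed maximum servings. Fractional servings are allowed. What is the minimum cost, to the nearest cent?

Cost per mg of potassium: orange $0.0013, kidney beans $0.0013, edamame $0.0021, chickpeas $0.0022, bell pepper $0.0037.
Take 3 servings of orange: +801.0 mg potassium for $1.05 (total $1.05, still need 1775.0 mg).
Take 1 serving of kidney beans: +445.0 mg potassium for $0.60 (total $1.65, still need 1330.0 mg).
Take 2 servings of edamame: +1176.0 mg potassium for $2.50 (total $4.15, still need 154.0 mg).
Take 0.5725 servings of chickpeas: +154.0 mg potassium for $0.34 (total $4.49, still need 0.0 mg).
Greedy by cheapest-per-mg is optimal for a single linear constraint, so the minimum cost is $4.49.

$4.49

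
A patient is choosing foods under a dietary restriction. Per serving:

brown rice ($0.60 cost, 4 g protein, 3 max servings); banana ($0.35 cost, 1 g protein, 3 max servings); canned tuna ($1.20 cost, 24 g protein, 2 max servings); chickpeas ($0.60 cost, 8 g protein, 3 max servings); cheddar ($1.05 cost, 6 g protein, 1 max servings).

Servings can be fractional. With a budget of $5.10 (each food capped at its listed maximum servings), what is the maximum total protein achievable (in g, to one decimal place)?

Protein per dollar: canned tuna 20, chickpeas 13.33, brown rice 6.667, cheddar 5.714, banana 2.857.
Take 2 servings of canned tuna: spends $2.40, +48.0 g protein (running total 48.0 g).
Take 3 servings of chickpeas: spends $1.80, +24.0 g protein (running total 72.0 g).
Take 1.5 servings of brown rice: spends $0.90, +6.0 g protein (running total 78.0 g).
Filling greedily by protein-per-dollar is optimal for one linear limit, giving 78.0 g.

78.0 g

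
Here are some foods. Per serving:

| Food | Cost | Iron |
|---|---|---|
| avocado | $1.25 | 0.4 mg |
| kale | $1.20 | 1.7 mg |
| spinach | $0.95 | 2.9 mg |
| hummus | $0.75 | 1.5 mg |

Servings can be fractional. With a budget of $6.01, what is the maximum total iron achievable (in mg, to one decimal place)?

Iron per dollar: spinach 3.053, hummus 2, kale 1.417, avocado 0.32.
With no serving limits, spend the whole cost allowance on spinach: $6.01 / $0.95 × 2.9 mg = 18.3 mg.

18.3 mg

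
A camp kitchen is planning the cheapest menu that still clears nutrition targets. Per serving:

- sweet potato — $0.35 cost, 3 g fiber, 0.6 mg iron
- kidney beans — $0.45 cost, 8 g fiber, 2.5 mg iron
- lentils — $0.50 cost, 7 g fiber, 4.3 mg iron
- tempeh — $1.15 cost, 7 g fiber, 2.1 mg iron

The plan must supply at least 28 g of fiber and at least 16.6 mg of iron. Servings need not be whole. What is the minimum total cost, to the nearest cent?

$1.97

Compare the cost at each extreme point of the feasible region.
sweet potato only: max(28/3, 16.6/0.6) = 27.67 servings → $9.68.
kidney beans only: max(28/8, 16.6/2.5) = 6.64 servings → $2.99.
lentils only: max(28/7, 16.6/4.3) = 4 servings → $2.00.
tempeh only: max(28/7, 16.6/2.1) = 7.905 servings → $9.09.
sweet potato + kidney beans with both targets exact would need a negative amount; discard.
sweet potato + lentils with both tight: 0.4828 servings and 3.793 servings → $2.07.
sweet potato + tempeh: intersection lies outside the first quadrant.
kidney beans + lentils with both tight: 0.2485 servings and 3.716 servings → $1.97.
kidney beans + tempeh: intersection lies outside the first quadrant.
lentils + tempeh with both tight: 3.727 servings and 0.2727 servings → $2.18.
So the least-cost plan costs $1.97.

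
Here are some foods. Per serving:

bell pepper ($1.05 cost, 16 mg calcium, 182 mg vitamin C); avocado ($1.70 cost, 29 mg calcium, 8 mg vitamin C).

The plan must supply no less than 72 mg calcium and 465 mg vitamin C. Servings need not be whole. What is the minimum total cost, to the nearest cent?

$4.50

An LP optimum is at a vertex; with two nutrient constraints at most two foods are used. Check each candidate.
bell pepper only: max(72/16, 465/182) = 4.5 servings → $4.72.
avocado only: max(72/29, 465/8) = 58.12 servings → $98.81.
bell pepper + avocado with both tight: 2.507 servings and 1.1 servings → $4.50.
The minimum over all feasible corners is $4.50.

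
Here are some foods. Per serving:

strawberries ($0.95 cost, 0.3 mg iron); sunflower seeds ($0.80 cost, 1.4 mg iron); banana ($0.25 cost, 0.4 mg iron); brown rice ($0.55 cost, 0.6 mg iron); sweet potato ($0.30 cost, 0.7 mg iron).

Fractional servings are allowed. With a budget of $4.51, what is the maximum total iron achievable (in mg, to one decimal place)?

10.5 mg

Iron per dollar: sweet potato 2.333, sunflower seeds 1.75, banana 1.6, brown rice 1.091, strawberries 0.3158.
With no serving limits, spend the whole cost allowance on sweet potato: $4.51 / $0.30 × 0.7 mg = 10.5 mg.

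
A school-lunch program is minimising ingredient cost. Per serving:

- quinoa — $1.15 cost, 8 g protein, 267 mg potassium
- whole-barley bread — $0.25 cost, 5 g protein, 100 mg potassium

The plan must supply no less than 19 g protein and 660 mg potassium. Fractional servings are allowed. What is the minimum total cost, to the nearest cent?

quinoa only: max(19/8, 660/267) = 2.472 servings → $2.84.
whole-barley bread only: max(19/5, 660/100) = 6.6 servings → $1.65.
quinoa + whole-barley bread: intersection lies outside the first quadrant.
The minimum over all feasible corners is $1.65.

$1.65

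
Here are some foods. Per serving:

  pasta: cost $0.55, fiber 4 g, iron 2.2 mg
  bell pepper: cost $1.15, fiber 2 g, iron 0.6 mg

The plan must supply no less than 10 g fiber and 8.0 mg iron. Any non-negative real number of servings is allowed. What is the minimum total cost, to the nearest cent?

Minimising a linear cost over {fiber ≥ 10, iron ≥ 8.0, servings ≥ 0} — the optimum is at a vertex, using one or two foods.
pasta only: max(10/4, 8.0/2.2) = 3.636 servings → $2.00.
bell pepper only: max(10/2, 8.0/0.6) = 13.33 servings → $15.33.
pasta + bell pepper: the both-tight solution has a negative serving — not a feasible corner.
So the least-cost plan costs $2.00.

$2.00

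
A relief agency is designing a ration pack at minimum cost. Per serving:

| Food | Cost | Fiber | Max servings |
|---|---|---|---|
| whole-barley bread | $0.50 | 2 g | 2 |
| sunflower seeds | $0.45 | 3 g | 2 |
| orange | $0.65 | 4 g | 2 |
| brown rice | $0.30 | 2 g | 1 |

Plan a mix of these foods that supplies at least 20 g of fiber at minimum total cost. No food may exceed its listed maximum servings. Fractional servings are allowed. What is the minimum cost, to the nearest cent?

$3.50

Cost per g of fiber: sunflower seeds $0.1500, brown rice $0.1500, orange $0.1625, whole-barley bread $0.2500.
Take 2 servings of sunflower seeds: +6.0 g fiber for $0.90 (total $0.90, still need 14.0 g).
Take 1 serving of brown rice: +2.0 g fiber for $0.30 (total $1.20, still need 12.0 g).
Take 2 servings of orange: +8.0 g fiber for $1.30 (total $2.50, still need 4.0 g).
Take 2 servings of whole-barley bread: +4.0 g fiber for $1.00 (total $3.50, still need 0.0 g).
Filling from the cheapest source first is optimal under one linear minimum: $3.50.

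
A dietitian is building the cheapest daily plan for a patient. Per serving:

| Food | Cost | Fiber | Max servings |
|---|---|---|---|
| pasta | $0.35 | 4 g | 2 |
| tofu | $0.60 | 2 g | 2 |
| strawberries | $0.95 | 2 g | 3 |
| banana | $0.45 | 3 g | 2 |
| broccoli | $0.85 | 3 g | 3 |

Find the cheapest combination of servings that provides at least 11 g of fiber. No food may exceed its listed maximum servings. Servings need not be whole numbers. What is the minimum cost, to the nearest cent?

$1.15

Cost per g of fiber: pasta $0.0875, banana $0.1500, broccoli $0.2833, tofu $0.3000, strawberries $0.4750.
Take 2 servings of pasta: +8.0 g fiber for $0.70 (total $0.70, still need 3.0 g).
Take 1 serving of banana: +3.0 g fiber for $0.45 (total $1.15, still need 0.0 g).
Filling from the cheapest source first is optimal under one linear minimum: $1.15.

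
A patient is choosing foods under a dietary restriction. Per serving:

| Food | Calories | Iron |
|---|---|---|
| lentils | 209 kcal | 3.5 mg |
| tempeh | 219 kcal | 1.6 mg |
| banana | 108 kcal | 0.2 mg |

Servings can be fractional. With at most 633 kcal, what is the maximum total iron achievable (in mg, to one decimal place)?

Iron per kcal: lentils 0.01675, tempeh 0.007306, banana 0.001852.
With no serving limits, spend the whole calories allowance on lentils: 633 kcal / 209 kcal × 3.5 mg = 10.6 mg.

10.6 mg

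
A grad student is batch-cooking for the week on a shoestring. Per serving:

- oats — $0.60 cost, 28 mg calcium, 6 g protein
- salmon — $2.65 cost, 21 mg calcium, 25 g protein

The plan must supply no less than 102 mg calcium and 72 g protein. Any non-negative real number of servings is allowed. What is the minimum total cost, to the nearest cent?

$7.20

The cheapest plan sits at a corner of the feasible region — with two constraints it uses at most two foods.
oats only: max(102/28, 72/6) = 12 servings → $7.20.
salmon only: max(102/21, 72/25) = 4.857 servings → $12.87.
oats + salmon with both tight: 1.808 servings and 2.446 servings → $7.57.
So the least-cost plan costs $7.20.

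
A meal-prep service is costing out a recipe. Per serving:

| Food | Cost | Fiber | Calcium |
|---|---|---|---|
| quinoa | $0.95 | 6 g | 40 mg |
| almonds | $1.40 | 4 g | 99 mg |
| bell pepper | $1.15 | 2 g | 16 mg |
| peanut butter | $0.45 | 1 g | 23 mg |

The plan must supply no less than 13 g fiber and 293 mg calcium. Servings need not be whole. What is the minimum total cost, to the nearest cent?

This is a tiny linear program; its minimum lies at a vertex of the feasible set. List the vertices and price them.
quinoa only: max(13/6, 293/40) = 7.325 servings → $6.96.
almonds only: max(13/4, 293/99) = 3.25 servings → $4.55.
bell pepper only: max(13/2, 293/16) = 18.31 servings → $21.06.
peanut butter only: max(13/1, 293/23) = 13 servings → $5.85.
quinoa + almonds with both tight: 0.265 servings and 2.853 servings → $4.25.
quinoa + bell pepper: intersection lies outside the first quadrant.
quinoa + peanut butter with both tight: 0.06122 servings and 12.63 servings → $5.74.
almonds + bell pepper with both tight: 2.821 servings and 0.8582 servings → $4.94.
almonds + peanut butter: the both-tight solution has a negative serving — not a feasible corner.
bell pepper + peanut butter with both tight: 0.2 servings and 12.6 servings → $5.90.
So the least-cost plan costs $4.25.

$4.25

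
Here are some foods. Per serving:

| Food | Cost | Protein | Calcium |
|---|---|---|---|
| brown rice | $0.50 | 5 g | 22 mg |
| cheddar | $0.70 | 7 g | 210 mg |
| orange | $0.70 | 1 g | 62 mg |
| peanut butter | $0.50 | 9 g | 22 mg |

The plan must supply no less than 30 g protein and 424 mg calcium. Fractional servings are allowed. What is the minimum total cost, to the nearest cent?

$2.23

This is a tiny linear program; its minimum lies at a vertex of the feasible set. List the vertices and price them.
brown rice only: max(30/5, 424/22) = 19.27 servings → $9.64.
cheddar only: max(30/7, 424/210) = 4.286 servings → $3.00.
orange only: max(30/1, 424/62) = 30 servings → $21.00.
peanut butter only: max(30/9, 424/22) = 19.27 servings → $9.64.
brown rice + cheddar with both tight: 3.719 servings and 1.629 servings → $3.00.
brown rice + orange with both tight: 4.986 servings and 5.069 servings → $6.04.
brown rice + peanut butter with both targets exact would need a negative amount; discard.
cheddar + orange: the both-tight solution has a negative serving — not a feasible corner.
cheddar + peanut butter with both tight: 1.818 servings and 1.919 servings → $2.23.
orange + peanut butter with both tight: 5.888 servings and 2.679 servings → $5.46.
The minimum over all feasible corners is $2.23.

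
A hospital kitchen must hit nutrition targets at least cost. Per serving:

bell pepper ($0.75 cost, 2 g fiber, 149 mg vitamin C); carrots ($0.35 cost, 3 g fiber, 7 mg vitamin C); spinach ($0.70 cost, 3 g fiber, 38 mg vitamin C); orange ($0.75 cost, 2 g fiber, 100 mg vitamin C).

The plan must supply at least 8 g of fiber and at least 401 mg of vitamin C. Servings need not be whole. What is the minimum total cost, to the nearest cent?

bell pepper only: max(8/2, 401/149) = 4 servings → $3.00.
carrots only: max(8/3, 401/7) = 57.29 servings → $20.05.
spinach only: max(8/3, 401/38) = 10.55 servings → $7.39.
orange only: max(8/2, 401/100) = 4.01 servings → $3.01.
bell pepper + carrots with both tight: 2.649 servings and 0.9007 servings → $2.30.
bell pepper + spinach with both tight: 2.423 servings and 1.051 servings → $2.55.
bell pepper + orange with both tight: 0.02041 servings and 3.98 servings → $3.00.
carrots + spinach with both targets exact would need a negative amount; discard.
carrots + orange: the both-tight solution has a negative serving — not a feasible corner.
spinach + orange: intersection lies outside the first quadrant.
So the least-cost plan costs $2.30.

$2.30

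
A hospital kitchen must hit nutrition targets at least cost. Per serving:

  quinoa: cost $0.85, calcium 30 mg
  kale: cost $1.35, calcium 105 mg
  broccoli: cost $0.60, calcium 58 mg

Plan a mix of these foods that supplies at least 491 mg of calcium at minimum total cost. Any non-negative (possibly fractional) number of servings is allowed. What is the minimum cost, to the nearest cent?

$5.08

Cost per mg of calcium: broccoli $0.0103, kale $0.0129, quinoa $0.0283.
With no serving limits, use only broccoli: 491 mg / 58 mg = 8.466 servings × $0.60 = $5.08.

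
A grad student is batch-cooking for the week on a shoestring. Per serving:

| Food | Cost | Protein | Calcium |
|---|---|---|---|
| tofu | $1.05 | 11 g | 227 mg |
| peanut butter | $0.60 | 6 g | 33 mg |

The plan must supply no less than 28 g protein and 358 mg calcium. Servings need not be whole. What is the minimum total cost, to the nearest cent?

An LP optimum is at a vertex; with two nutrient constraints at most two foods are used. Check each candidate.
tofu only: max(28/11, 358/227) = 2.545 servings → $2.67.
peanut butter only: max(28/6, 358/33) = 10.85 servings → $6.51.
tofu + peanut butter with both tight: 1.225 servings and 2.42 servings → $2.74.
Cheapest feasible corner: $2.67.

$2.67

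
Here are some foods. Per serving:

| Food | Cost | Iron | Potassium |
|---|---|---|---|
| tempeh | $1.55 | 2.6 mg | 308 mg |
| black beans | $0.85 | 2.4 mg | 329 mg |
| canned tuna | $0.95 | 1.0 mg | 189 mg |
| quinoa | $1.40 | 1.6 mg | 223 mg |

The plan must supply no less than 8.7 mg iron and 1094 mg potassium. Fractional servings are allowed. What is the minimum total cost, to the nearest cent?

This is a tiny linear program; its minimum lies at a vertex of the feasible set. List the vertices and price them.
tempeh only: max(8.7/2.6, 1094/308) = 3.552 servings → $5.51.
black beans only: max(8.7/2.4, 1094/329) = 3.625 servings → $3.08.
canned tuna only: max(8.7/1.0, 1094/189) = 8.7 servings → $8.27.
quinoa only: max(8.7/1.6, 1094/223) = 5.438 servings → $7.61.
tempeh + black beans with both tight: 2.037 servings and 1.418 servings → $4.36.
tempeh + canned tuna with both tight: 3.001 servings and 0.8986 servings → $5.50.
tempeh + quinoa with both tight: 2.18 servings and 1.894 servings → $6.03.
black beans + canned tuna with both targets exact would need a negative amount; discard.
black beans + quinoa: the both-tight solution has a negative serving — not a feasible corner.
canned tuna + quinoa: the both-tight solution has a negative serving — not a feasible corner.
The minimum over all feasible corners is $3.08.

$3.08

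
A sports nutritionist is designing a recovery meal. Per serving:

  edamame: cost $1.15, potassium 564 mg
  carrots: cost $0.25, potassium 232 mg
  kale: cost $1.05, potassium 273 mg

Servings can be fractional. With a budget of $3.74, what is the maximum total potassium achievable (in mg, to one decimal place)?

Potassium per dollar: carrots 928, edamame 490.4, kale 260.
With no serving limits, spend the whole cost allowance on carrots: $3.74 / $0.25 × 232 mg = 3470.7 mg.

3470.7 mg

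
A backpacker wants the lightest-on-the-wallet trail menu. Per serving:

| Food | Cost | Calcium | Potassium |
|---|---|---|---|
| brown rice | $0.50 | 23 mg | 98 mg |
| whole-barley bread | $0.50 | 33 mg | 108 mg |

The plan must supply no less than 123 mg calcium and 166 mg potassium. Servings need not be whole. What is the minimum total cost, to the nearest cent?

brown rice only: max(123/23, 166/98) = 5.348 servings → $2.67.
whole-barley bread only: max(123/33, 166/108) = 3.727 servings → $1.86.
brown rice + whole-barley bread: intersection lies outside the first quadrant.
Cheapest feasible corner: $1.86.

$1.86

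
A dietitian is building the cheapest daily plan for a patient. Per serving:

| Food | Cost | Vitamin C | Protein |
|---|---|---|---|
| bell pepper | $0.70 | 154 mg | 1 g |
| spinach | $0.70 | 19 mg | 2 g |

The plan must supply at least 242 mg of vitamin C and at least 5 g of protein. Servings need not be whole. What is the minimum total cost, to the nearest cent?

$2.22

Check every corner: each single food scaled to meet both minima, and each pair solved so both constraints bind.
bell pepper only: max(242/154, 5/1) = 5 servings → $3.50.
spinach only: max(242/19, 5/2) = 12.74 servings → $8.92.
bell pepper + spinach with both tight: 1.346 servings and 1.827 servings → $2.22.
Cheapest feasible corner: $2.22.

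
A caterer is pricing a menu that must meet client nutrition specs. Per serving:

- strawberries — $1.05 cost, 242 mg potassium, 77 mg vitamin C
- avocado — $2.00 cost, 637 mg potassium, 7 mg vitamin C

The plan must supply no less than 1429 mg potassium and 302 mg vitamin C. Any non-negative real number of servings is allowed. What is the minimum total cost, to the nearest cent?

Minimising a linear cost over {potassium ≥ 1429, vitamin C ≥ 302, servings ≥ 0} — the optimum is at a vertex, using one or two foods.
strawberries only: max(1429/242, 302/77) = 5.905 servings → $6.20.
avocado only: max(1429/637, 302/7) = 43.14 servings → $86.29.
strawberries + avocado with both tight: 3.851 servings and 0.7803 servings → $5.60.
So the least-cost plan costs $5.60.

$5.60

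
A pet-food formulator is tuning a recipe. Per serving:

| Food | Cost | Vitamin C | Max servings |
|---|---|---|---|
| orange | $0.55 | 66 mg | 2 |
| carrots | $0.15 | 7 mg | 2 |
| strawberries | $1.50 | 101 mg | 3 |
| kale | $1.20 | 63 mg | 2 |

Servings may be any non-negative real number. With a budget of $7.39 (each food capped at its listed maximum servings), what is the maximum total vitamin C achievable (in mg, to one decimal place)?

529.0 mg

Vitamin C per dollar: orange 120, strawberries 67.33, kale 52.5, carrots 46.67.
Take 2 servings of orange: spends $1.10, +132.0 mg vitamin C (running total 132.0 mg).
Take 3 servings of strawberries: spends $4.50, +303.0 mg vitamin C (running total 435.0 mg).
Take 1.492 servings of kale: spends $1.79, +94.0 mg vitamin C (running total 529.0 mg).
Greedy by best ratio exhausts the cost allowance optimally: 529.0 mg.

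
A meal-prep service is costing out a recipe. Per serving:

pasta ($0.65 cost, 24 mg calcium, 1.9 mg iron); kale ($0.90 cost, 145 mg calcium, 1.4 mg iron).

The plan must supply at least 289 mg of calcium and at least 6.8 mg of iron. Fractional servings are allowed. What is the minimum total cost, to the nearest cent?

$3.00

A basic optimal solution has at most two foods positive. Try each food alone and each pair with both targets met exactly.
pasta only: max(289/24, 6.8/1.9) = 12.04 servings → $7.83.
kale only: max(289/145, 6.8/1.4) = 4.857 servings → $4.37.
pasta + kale with both tight: 2.403 servings and 1.595 servings → $3.00.
The minimum over all feasible corners is $3.00.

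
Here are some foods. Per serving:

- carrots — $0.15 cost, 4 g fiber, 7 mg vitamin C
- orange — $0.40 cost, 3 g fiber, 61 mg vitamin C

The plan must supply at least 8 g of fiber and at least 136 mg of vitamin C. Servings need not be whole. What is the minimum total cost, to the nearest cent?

$0.93

Compare the cost at each extreme point of the feasible region.
carrots only: max(8/4, 136/7) = 19.43 servings → $2.91.
orange only: max(8/3, 136/61) = 2.667 servings → $1.07.
carrots + orange with both tight: 0.3587 servings and 2.188 servings → $0.93.
So the least-cost plan costs $0.93.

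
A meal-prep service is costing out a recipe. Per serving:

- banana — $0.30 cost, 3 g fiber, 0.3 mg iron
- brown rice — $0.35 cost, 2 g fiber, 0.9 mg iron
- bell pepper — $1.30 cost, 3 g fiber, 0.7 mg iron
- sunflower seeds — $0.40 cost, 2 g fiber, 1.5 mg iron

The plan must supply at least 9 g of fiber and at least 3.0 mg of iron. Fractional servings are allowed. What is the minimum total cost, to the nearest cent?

An LP optimum is at a vertex; with two nutrient constraints at most two foods are used. Check each candidate.
banana only: max(9/3, 3.0/0.3) = 10 servings → $3.00.
brown rice only: max(9/2, 3.0/0.9) = 4.5 servings → $1.57.
bell pepper only: max(9/3, 3.0/0.7) = 4.286 servings → $5.57.
sunflower seeds only: max(9/2, 3.0/1.5) = 4.5 servings → $1.80.
banana + brown rice with both tight: 1 serving and 3 servings → $1.35.
banana + bell pepper: intersection lies outside the first quadrant.
banana + sunflower seeds with both tight: 1.923 servings and 1.615 servings → $1.22.
brown rice + bell pepper with both tight: 2.077 servings and 1.615 servings → $2.83.
brown rice + sunflower seeds: intersection lies outside the first quadrant.
bell pepper + sunflower seeds with both tight: 2.419 servings and 0.871 servings → $3.49.
The minimum over all feasible corners is $1.22.

$1.22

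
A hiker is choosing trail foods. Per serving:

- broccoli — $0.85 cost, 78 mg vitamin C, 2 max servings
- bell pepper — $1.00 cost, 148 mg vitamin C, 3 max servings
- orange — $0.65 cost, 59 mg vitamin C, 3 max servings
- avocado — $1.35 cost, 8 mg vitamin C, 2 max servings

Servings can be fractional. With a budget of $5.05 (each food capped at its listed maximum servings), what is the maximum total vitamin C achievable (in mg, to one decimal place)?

631.8 mg

Vitamin C per dollar: bell pepper 148, broccoli 91.76, orange 90.77, avocado 5.926.
Take 3 servings of bell pepper: spends $3.00, +444.0 mg vitamin C (running total 444.0 mg).
Take 2 servings of broccoli: spends $1.70, +156.0 mg vitamin C (running total 600.0 mg).
Take 0.5385 servings of orange: spends $0.35, +31.8 mg vitamin C (running total 631.8 mg).
Filling greedily by vitamin C-per-dollar is optimal for one linear limit, giving 631.8 mg.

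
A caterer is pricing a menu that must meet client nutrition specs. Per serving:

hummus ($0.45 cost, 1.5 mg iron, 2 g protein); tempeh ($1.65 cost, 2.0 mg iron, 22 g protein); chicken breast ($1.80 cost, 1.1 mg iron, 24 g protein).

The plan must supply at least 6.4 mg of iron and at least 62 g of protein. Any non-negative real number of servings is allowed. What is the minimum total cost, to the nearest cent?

Check every corner: each single food scaled to meet both minima, and each pair solved so both constraints bind.
hummus only: max(6.4/1.5, 62/2) = 31 servings → $13.95.
tempeh only: max(6.4/2.0, 62/22) = 3.2 servings → $5.28.
chicken breast only: max(6.4/1.1, 62/24) = 5.818 servings → $10.47.
hummus + tempeh with both tight: 0.5793 servings and 2.766 servings → $4.82.
hummus + chicken breast with both tight: 2.527 servings and 2.373 servings → $5.41.
tempeh + chicken breast: the both-tight solution has a negative serving — not a feasible corner.
Cheapest feasible corner: $4.82.

$4.82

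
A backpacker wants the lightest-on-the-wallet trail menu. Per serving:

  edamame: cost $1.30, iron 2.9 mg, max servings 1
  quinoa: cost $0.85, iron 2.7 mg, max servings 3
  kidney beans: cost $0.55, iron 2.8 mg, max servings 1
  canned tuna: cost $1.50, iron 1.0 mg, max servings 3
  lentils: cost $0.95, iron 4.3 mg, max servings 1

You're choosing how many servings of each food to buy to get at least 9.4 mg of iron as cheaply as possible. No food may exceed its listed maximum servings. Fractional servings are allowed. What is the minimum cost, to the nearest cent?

$2.22

Cost per mg of iron: kidney beans $0.1964, lentils $0.2209, quinoa $0.3148, edamame $0.4483, canned tuna $1.5000.
Take 1 serving of kidney beans: +2.8 mg iron for $0.55 (total $0.55, still need 6.6 mg).
Take 1 serving of lentils: +4.3 mg iron for $0.95 (total $1.50, still need 2.3 mg).
Take 0.8519 servings of quinoa: +2.3 mg iron for $0.72 (total $2.22, still need 0.0 mg).
Greedy by cheapest-per-mg is optimal for a single linear constraint, so the minimum cost is $2.22.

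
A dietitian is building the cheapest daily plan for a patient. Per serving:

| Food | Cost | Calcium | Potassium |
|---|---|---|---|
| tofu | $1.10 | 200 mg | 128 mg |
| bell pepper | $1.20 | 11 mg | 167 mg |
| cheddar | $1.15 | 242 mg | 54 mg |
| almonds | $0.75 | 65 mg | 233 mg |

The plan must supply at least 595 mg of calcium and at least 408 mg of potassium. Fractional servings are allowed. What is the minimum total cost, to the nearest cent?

$3.33

With two linear requirements the optimum uses one or two foods; enumerate the corners.
tofu only: max(595/200, 408/128) = 3.188 servings → $3.51.
bell pepper only: max(595/11, 408/167) = 54.09 servings → $64.91.
cheddar only: max(595/242, 408/54) = 7.556 servings → $8.69.
almonds only: max(595/65, 408/233) = 9.154 servings → $6.87.
tofu + bell pepper with both tight: 2.966 servings and 0.17 servings → $3.47.
tofu + cheddar: the both-tight solution has a negative serving — not a feasible corner.
tofu + almonds with both tight: 2.929 servings and 0.1421 servings → $3.33.
bell pepper + cheddar with both tight: 1.673 servings and 2.383 servings → $4.75.
bell pepper + almonds with both targets exact would need a negative amount; discard.
cheddar + almonds with both tight: 2.12 servings and 1.26 servings → $3.38.
The minimum over all feasible corners is $3.33.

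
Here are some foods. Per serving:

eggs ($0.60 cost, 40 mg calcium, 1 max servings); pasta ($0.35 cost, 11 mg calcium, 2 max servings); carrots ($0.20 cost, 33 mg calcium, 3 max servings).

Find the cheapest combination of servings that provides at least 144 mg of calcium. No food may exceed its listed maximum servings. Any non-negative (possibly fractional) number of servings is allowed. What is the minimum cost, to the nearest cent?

$1.36

Cost per mg of calcium: carrots $0.0061, eggs $0.0150, pasta $0.0318.
Take 3 servings of carrots: +99.0 mg calcium for $0.60 (total $0.60, still need 45.0 mg).
Take 1 serving of eggs: +40.0 mg calcium for $0.60 (total $1.20, still need 5.0 mg).
Take 0.4545 servings of pasta: +5.0 mg calcium for $0.16 (total $1.36, still need 0.0 mg).
Filling from the cheapest source first is optimal under one linear minimum: $1.36.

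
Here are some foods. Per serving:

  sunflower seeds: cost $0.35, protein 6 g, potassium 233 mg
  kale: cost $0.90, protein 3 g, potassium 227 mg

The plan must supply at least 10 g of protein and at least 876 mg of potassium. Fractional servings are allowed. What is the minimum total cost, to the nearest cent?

$1.32

Check every corner: each single food scaled to meet both minima, and each pair solved so both constraints bind.
sunflower seeds only: max(10/6, 876/233) = 3.76 servings → $1.32.
kale only: max(10/3, 876/227) = 3.859 servings → $3.47.
sunflower seeds + kale: intersection lies outside the first quadrant.
The minimum over all feasible corners is $1.32.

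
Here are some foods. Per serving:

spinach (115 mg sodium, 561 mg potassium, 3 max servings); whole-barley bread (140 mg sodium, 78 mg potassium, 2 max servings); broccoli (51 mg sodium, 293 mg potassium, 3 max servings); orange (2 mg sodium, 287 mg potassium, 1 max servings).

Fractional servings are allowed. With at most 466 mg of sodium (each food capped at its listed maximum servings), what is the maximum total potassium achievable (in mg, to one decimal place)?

2683.1 mg

Potassium per mg sodium: orange 143.5, broccoli 5.745, spinach 4.878, whole-barley bread 0.5571.
Take 1 serving of orange: uses 2 mg sodium, +287.0 mg potassium (running total 287.0 mg).
Take 3 servings of broccoli: uses 153 mg sodium, +879.0 mg potassium (running total 1166.0 mg).
Take 2.704 servings of spinach: uses 311 mg sodium, +1517.1 mg potassium (running total 2683.1 mg).
Filling greedily by potassium-per-mg sodium is optimal for one linear limit, giving 2683.1 mg.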